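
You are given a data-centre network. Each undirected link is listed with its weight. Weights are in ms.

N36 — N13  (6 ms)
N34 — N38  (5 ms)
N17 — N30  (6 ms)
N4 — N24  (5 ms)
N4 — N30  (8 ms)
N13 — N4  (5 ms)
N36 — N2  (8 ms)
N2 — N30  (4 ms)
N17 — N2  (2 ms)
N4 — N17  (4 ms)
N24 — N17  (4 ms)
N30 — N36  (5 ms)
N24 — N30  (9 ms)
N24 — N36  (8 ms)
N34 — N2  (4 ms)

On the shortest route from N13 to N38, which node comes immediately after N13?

Enumerating some paths:
N13 → N36 → N2 → N34 → N38: 6+8+4+5 = 23
N13 → N4 → N17 → N2 → N34 → N38: 5+4+2+4+5 = 20
Cheapest is N13 → N4 → N17 → N2 → N34 → N38 at 20 ms.
So from N13 the first move is to N4.

N4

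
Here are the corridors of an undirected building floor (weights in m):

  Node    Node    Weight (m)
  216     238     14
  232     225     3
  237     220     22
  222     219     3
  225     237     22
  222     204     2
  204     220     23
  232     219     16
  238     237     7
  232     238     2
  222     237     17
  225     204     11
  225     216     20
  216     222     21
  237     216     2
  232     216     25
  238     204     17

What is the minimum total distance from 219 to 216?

Candidate routes:
219–222–237–216: 3+17+2 = 22
219–222–216: 3+21 = 24
The minimum is 22 m via 219–222–237–216.

22 m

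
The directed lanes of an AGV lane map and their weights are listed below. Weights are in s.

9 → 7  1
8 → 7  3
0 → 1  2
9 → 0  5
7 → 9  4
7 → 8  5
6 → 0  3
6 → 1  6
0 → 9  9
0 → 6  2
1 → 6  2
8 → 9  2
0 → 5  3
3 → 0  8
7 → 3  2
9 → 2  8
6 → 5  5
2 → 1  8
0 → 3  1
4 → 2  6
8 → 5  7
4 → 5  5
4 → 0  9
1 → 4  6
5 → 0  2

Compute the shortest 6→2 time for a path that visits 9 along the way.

Best 6 to 9: 6–0–9 costing 12
Best 9 to 2: 9–2 costing 8
Total via 9: 12 + 8 = 20 s.

20 s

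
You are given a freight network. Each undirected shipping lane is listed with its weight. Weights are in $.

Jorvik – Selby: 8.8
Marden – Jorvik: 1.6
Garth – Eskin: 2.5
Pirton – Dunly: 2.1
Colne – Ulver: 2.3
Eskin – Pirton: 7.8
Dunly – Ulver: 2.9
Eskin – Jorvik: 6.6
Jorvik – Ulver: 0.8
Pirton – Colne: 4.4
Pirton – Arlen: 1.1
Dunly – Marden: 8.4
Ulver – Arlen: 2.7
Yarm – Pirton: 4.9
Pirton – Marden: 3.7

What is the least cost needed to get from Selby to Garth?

Running Dijkstra from Selby:
Selby: 0
Jorvik: 8.8  (via Selby)
Ulver: 9.6  (via Jorvik)
Marden: 10.4  (via Jorvik)
Colne: 11.9  (via Ulver)
Arlen: 12.3  (via Ulver)
Dunly: 12.5  (via Ulver)
Pirton: 13.4  (via Arlen)
Eskin: 15.4  (via Jorvik)
Garth: 17.9  (via Eskin)
Shortest route: Selby → Jorvik → Eskin → Garth = $17.9.

$17.9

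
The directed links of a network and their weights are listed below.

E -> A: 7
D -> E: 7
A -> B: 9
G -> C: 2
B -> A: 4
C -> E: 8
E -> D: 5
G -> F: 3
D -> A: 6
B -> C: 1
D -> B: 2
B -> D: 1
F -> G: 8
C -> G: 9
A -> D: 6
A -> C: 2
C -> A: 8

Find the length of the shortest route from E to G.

17

Settle nodes by increasing distance from E:
E: 0
D: 5  (via E)
A: 7  (via E)
B: 7  (via D)
C: 8  (via B)
G: 17  (via C)
Shortest route: E–D–B–C–G = 17.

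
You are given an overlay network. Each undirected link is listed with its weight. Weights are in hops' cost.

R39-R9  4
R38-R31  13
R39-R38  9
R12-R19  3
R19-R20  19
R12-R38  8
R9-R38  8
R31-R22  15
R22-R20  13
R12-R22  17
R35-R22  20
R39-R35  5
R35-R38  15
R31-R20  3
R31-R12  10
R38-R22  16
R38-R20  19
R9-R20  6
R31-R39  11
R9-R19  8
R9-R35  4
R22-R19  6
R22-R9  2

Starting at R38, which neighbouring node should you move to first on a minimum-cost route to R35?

R9

Enumerating some paths:
R38 - R39 - R35: 9+5 = 14
R38 - R39 - R9 - R35: 9+4+4 = 17
R38 - R9 - R35: 8+4 = 12
R38 - R35: 15 = 15
Cheapest is R38 - R9 - R35 at 12 hops' cost.
So from R38 the first move is to R9.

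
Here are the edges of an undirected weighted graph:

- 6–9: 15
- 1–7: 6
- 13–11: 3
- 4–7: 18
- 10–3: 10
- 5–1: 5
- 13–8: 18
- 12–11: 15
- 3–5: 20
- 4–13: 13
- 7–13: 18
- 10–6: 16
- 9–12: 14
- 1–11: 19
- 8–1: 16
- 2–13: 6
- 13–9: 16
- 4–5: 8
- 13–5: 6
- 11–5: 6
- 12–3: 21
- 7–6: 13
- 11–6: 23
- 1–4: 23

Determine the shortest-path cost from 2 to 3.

32

Candidate routes:
2 - 13 - 5 - 3: 6+6+20 = 32
2 - 13 - 11 - 12 - 3: 6+3+15+21 = 45
2 - 13 - 4 - 5 - 3: 6+13+8+20 = 47
2 - 13 - 11 - 5 - 3: 6+3+6+20 = 35
Cheapest is 2 - 13 - 5 - 3 at 32.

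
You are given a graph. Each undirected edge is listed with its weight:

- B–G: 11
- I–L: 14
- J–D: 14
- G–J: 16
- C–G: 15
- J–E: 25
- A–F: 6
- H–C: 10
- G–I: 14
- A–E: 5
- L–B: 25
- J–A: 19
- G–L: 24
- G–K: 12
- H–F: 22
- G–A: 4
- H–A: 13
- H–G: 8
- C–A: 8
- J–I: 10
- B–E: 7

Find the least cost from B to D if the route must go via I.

Shortest B→I: B–G–I = 25
Shortest I→D: I–J–D = 24
Total via I: 25 + 24 = 49.

49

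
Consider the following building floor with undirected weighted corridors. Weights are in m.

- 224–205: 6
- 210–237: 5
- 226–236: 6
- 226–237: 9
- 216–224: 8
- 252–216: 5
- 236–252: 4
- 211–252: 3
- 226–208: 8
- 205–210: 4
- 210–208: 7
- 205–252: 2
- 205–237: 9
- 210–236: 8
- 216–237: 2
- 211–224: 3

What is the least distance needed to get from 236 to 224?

Candidate routes:
236–252–205–224: 4+2+6 = 12
236–252–211–224: 4+3+3 = 10
Cheapest is 236–252–211–224 at 10 m.

10 m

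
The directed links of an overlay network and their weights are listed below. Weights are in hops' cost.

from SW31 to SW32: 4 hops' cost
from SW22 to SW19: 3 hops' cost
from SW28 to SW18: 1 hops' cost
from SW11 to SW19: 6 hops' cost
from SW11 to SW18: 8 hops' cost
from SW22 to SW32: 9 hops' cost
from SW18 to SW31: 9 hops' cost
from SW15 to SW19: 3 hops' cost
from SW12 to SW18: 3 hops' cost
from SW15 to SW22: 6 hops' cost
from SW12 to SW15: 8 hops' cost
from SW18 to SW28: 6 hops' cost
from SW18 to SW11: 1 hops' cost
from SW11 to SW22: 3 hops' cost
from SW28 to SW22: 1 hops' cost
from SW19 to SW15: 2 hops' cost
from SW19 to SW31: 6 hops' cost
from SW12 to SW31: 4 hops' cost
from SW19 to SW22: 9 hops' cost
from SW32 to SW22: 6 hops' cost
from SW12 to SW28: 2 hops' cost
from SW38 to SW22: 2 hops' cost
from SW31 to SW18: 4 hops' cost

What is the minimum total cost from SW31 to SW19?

Enumerating some paths:
SW31 - SW18 - SW28 - SW22 - SW19: 4+6+1+3 = 14
SW31 - SW32 - SW22 - SW19: 4+6+3 = 13
SW31 - SW18 - SW11 - SW19: 4+1+6 = 11
Cheapest is SW31 - SW18 - SW11 - SW19 at 11 hops' cost.

11 hops' cost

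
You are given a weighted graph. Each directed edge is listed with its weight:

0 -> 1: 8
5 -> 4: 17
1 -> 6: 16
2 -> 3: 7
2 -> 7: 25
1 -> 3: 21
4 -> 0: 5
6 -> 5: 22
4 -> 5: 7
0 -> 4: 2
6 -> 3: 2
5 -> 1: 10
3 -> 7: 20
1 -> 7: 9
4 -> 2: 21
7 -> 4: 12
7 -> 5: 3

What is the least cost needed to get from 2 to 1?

38

Candidate routes:
2–3–7–5–1: 7+20+3+10 = 40
2–7–5–1: 25+3+10 = 38
The minimum is 38 via 2–7–5–1.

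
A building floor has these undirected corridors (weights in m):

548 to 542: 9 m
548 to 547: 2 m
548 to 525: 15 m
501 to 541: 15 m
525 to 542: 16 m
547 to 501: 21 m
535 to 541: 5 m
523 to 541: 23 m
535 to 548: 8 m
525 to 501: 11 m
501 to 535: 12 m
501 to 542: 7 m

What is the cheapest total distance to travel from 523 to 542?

45 m

Running Dijkstra from 523:
523: 0
541: 23  (via 523)
535: 28  (via 541)
548: 36  (via 535)
547: 38  (via 548)
501: 38  (via 541)
542: 45  (via 548)
Shortest route: 523–541–535–548–542 = 45 m.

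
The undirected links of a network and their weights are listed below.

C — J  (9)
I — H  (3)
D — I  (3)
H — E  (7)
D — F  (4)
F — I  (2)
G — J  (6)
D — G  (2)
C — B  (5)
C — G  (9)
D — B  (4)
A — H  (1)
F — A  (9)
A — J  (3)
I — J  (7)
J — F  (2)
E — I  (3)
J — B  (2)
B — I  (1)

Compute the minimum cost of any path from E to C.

Candidate routes:
E - I - F - J - B - C: 3+2+2+2+5 = 14
E - I - B - J - C: 3+1+2+9 = 15
E - I - B - C: 3+1+5 = 9
The minimum is 9 via E - I - B - C.

9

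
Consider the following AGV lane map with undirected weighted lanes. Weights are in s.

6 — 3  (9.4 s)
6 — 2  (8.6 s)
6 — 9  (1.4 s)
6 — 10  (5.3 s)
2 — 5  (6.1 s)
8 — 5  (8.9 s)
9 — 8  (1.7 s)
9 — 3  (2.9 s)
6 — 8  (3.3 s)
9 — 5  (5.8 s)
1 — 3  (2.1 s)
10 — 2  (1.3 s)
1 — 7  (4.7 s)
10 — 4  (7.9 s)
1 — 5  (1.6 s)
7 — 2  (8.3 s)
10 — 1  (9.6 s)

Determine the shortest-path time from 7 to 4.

17.5 s

Shortest distances from 7:
7: 0
1: 4.7  (via 7)
5: 6.3  (via 1)
3: 6.8  (via 1)
2: 8.3  (via 7)
10: 9.6  (via 2)
9: 9.7  (via 3)
6: 11.1  (via 9)
8: 11.4  (via 9)
4: 17.5  (via 10)
Shortest route: 7–2–10–4 = 17.5 s.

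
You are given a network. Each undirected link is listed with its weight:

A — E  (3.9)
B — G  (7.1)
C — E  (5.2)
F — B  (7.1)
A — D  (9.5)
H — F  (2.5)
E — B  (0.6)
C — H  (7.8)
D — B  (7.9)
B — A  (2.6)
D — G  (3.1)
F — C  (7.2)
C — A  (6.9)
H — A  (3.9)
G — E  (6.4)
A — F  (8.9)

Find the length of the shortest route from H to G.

13.5

Settle nodes by increasing distance from H:
H: 0
F: 2.5  (via H)
A: 3.9  (via H)
B: 6.5  (via A)
E: 7.1  (via B)
C: 7.8  (via H)
D: 13.4  (via A)
G: 13.5  (via E)
Shortest route: H–A–B–E–G = 13.5.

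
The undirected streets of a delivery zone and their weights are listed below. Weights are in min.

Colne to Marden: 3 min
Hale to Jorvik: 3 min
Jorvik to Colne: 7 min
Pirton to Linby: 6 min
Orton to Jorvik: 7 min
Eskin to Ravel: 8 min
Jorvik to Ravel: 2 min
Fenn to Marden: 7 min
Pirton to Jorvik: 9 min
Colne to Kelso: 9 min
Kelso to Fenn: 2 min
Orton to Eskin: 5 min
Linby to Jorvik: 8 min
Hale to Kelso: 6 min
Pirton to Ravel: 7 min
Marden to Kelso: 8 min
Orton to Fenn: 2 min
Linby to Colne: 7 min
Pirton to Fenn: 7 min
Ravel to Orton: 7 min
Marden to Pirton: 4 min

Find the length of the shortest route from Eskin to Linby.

18 min

Candidate routes:
Eskin–Ravel–Jorvik–Linby: 8+2+8 = 18
Eskin–Orton–Fenn–Pirton–Linby: 5+2+7+6 = 20
The minimum is 18 min via Eskin–Ravel–Jorvik–Linby.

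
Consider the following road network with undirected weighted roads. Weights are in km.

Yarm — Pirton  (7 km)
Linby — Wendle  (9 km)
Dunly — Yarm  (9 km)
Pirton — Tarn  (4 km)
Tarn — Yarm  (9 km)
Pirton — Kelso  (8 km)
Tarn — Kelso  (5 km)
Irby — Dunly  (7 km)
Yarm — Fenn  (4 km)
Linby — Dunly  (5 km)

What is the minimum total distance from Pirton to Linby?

Enumerating some paths:
Pirton–Tarn–Yarm–Dunly–Linby: 4+9+9+5 = 27
Pirton–Yarm–Dunly–Linby: 7+9+5 = 21
Pirton–Kelso–Tarn–Yarm–Dunly–Linby: 8+5+9+9+5 = 36
Cheapest is Pirton–Yarm–Dunly–Linby at 21 km.

21 km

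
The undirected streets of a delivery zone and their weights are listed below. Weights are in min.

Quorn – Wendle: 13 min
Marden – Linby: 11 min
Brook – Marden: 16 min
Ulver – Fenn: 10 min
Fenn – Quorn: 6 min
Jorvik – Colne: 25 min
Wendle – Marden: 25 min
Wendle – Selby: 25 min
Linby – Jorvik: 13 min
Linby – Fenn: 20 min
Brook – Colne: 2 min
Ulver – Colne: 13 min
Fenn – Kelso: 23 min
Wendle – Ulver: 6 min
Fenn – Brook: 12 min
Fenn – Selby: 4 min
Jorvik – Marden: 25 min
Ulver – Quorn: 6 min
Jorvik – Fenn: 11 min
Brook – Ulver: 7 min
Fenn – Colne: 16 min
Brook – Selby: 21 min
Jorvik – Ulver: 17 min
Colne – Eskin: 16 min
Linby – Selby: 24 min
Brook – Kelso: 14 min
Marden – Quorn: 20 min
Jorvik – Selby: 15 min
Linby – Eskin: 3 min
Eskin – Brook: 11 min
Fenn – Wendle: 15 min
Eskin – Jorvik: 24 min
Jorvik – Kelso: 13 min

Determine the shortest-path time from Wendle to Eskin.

Candidate routes:
Wendle - Ulver - Colne - Eskin: 6+13+16 = 35
Wendle - Ulver - Brook - Colne - Eskin: 6+7+2+16 = 31
Wendle - Ulver - Colne - Brook - Eskin: 6+13+2+11 = 32
Wendle - Ulver - Brook - Eskin: 6+7+11 = 24
The minimum is 24 min via Wendle - Ulver - Brook - Eskin.

24 min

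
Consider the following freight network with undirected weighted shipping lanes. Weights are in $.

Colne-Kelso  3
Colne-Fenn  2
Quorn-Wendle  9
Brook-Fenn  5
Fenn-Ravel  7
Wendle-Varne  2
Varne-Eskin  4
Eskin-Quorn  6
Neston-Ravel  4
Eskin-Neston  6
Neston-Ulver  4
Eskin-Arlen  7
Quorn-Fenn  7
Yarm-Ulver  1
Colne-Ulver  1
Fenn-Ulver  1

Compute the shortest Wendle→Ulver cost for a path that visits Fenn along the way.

Shortest Wendle→Fenn: Wendle–Quorn–Fenn = 16
Best Fenn to Ulver: Fenn–Ulver costing 1
Total via Fenn: 16 + 1 = $17.

$17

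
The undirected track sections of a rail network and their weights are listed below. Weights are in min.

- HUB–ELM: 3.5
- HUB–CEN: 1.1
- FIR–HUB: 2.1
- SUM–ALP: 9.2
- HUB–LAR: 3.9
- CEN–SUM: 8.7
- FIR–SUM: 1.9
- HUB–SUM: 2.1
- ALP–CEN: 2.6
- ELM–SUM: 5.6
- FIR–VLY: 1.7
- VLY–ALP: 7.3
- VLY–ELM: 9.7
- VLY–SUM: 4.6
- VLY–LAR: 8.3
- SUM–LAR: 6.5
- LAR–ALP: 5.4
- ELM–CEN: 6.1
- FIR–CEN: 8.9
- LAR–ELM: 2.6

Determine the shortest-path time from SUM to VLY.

3.6 min

Settle nodes by increasing distance from SUM:
SUM: 0
FIR: 1.9  (via SUM)
HUB: 2.1  (via SUM)
CEN: 3.2  (via HUB)
VLY: 3.6  (via FIR)
Shortest route: SUM–FIR–VLY = 3.6 min.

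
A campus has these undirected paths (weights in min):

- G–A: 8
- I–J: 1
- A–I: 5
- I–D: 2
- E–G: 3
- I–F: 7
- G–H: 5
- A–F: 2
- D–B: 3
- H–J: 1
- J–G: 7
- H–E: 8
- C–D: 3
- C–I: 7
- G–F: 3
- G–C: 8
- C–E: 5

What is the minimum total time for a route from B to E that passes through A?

18 min

Best B to A: B–D–I–A costing 10
Best A to E: A–F–G–E costing 8
Total via A: 10 + 8 = 18 min.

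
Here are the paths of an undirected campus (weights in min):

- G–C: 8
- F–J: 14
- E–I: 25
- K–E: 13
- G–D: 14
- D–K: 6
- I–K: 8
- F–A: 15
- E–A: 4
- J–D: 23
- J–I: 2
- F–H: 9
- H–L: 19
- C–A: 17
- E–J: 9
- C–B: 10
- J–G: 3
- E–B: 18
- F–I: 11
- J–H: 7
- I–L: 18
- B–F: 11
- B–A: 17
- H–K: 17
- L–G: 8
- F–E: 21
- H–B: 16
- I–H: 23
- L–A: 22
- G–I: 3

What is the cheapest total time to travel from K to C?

Shortest distances from K:
K: 0
D: 6  (via K)
I: 8  (via K)
J: 10  (via I)
G: 11  (via I)
E: 13  (via K)
A: 17  (via E)
H: 17  (via K)
C: 19  (via G)
Shortest route: K → I → G → C = 19 min.

19 min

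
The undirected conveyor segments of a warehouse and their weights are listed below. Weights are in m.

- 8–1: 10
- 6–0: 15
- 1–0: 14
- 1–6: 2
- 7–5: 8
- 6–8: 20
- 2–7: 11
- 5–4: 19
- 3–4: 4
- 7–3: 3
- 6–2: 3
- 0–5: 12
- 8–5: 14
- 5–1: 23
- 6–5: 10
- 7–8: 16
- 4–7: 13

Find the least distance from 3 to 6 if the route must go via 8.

Best 3 to 8: 3–7–8 costing 19
Best 8 to 6: 8–1–6 costing 12
Total via 8: 19 + 12 = 31 m.

31 m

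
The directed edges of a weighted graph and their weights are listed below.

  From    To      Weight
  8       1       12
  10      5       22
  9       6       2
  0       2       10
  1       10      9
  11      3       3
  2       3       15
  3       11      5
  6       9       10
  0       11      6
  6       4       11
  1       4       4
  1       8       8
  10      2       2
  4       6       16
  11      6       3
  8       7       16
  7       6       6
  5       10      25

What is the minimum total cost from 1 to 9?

Running Dijkstra from 1:
1: 0
4: 4  (via 1)
8: 8  (via 1)
10: 9  (via 1)
2: 11  (via 10)
6: 20  (via 4)
7: 24  (via 8)
3: 26  (via 2)
9: 30  (via 6)
Shortest route: 1 → 4 → 6 → 9 = 30.

30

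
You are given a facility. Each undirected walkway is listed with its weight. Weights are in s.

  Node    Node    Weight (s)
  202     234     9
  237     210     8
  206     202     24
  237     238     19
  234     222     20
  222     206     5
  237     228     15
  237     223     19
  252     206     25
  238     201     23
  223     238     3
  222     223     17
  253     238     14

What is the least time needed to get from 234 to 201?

63 s

Compare a few routes:
234–202–206–222–223–238–201: 9+24+5+17+3+23 = 81
234–222–223–238–201: 20+17+3+23 = 63
Cheapest is 234–222–223–238–201 at 63 s.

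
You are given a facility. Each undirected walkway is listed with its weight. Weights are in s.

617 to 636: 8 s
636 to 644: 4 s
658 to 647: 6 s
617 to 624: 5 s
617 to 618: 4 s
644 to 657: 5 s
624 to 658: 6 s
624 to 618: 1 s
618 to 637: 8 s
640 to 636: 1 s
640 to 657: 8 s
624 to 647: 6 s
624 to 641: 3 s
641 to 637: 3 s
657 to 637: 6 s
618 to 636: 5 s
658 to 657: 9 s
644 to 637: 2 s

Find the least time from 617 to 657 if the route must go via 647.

Best 617 to 647: 617–624–647 costing 11
Shortest 647→657: 647–658–657 = 15
Total via 647: 11 + 15 = 26 s.

26 s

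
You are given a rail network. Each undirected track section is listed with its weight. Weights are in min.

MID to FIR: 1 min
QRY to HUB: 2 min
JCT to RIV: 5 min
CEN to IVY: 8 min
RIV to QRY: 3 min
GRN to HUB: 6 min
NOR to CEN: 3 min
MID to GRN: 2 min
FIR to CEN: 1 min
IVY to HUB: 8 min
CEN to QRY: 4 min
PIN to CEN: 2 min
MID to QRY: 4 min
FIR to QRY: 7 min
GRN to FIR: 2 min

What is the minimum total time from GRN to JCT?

14 min

Shortest distances from GRN:
GRN: 0
MID: 2  (via GRN)
FIR: 2  (via GRN)
CEN: 3  (via FIR)
PIN: 5  (via CEN)
NOR: 6  (via CEN)
QRY: 6  (via MID)
HUB: 6  (via GRN)
RIV: 9  (via QRY)
IVY: 11  (via CEN)
JCT: 14  (via RIV)
Shortest route: GRN → MID → QRY → RIV → JCT = 14 min.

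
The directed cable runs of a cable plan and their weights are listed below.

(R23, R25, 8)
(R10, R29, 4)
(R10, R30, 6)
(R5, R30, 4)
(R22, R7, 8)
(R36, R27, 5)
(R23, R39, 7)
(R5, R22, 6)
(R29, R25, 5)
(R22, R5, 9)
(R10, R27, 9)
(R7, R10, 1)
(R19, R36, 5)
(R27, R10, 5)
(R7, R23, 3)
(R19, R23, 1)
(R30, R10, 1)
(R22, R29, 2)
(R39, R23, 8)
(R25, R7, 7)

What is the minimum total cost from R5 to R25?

Candidate routes:
R5–R30–R10–R29–R25: 4+1+4+5 = 14
R5–R22–R29–R25: 6+2+5 = 13
The minimum is 13 via R5–R22–R29–R25.

13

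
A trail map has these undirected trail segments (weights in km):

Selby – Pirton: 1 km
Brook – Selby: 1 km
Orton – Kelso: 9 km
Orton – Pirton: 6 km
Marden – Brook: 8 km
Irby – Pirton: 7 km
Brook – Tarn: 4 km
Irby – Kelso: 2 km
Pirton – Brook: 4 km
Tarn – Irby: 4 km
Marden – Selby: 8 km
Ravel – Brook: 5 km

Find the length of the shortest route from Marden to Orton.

Enumerating some paths:
Marden → Selby → Pirton → Orton: 8+1+6 = 15
Marden → Brook → Selby → Pirton → Orton: 8+1+1+6 = 16
Marden → Selby → Brook → Pirton → Orton: 8+1+4+6 = 19
Marden → Brook → Pirton → Orton: 8+4+6 = 18
Cheapest is Marden → Selby → Pirton → Orton at 15 km.

15 km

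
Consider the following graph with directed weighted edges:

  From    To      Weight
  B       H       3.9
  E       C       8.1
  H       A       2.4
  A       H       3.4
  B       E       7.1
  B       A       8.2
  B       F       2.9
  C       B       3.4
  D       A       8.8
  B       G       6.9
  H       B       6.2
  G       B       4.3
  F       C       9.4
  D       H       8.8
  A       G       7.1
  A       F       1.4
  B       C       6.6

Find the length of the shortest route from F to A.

Settle nodes by increasing distance from F:
F: 0
C: 9.4  (via F)
B: 12.8  (via C)
H: 16.7  (via B)
A: 19.1  (via H)
Shortest route: F–C–B–H–A = 19.1.

19.1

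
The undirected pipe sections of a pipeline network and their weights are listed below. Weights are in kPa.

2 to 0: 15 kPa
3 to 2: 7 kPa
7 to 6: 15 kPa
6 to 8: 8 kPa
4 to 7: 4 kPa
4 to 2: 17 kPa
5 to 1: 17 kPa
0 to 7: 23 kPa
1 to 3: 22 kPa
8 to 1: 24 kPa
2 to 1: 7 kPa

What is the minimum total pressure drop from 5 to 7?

Shortest distances from 5:
5: 0
1: 17  (via 5)
2: 24  (via 1)
3: 31  (via 2)
0: 39  (via 2)
4: 41  (via 2)
8: 41  (via 1)
7: 45  (via 4)
Shortest route: 5–1–2–4–7 = 45 kPa.

45 kPa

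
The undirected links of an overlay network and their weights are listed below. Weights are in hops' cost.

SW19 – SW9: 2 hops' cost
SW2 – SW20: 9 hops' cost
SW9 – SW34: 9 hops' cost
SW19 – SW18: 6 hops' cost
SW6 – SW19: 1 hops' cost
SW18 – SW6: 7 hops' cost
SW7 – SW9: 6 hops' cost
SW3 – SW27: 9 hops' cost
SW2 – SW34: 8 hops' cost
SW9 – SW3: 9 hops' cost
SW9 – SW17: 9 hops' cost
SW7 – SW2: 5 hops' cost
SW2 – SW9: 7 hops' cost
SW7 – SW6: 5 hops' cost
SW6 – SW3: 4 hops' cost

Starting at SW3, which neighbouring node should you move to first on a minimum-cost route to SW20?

Candidate routes:
SW3–SW6–SW19–SW9–SW7–SW2–SW20: 4+1+2+6+5+9 = 27
SW3–SW9–SW2–SW20: 9+7+9 = 25
SW3–SW6–SW19–SW9–SW2–SW20: 4+1+2+7+9 = 23
Cheapest is SW3–SW6–SW19–SW9–SW2–SW20 at 23 hops' cost.
So from SW3 the first move is to SW6.

SW6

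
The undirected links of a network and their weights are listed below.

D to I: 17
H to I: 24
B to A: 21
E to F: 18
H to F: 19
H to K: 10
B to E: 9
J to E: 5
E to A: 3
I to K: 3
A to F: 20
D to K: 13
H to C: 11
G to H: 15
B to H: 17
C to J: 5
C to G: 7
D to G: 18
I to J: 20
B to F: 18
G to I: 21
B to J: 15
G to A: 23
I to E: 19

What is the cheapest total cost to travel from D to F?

42

Shortest distances from D:
D: 0
K: 13  (via D)
I: 16  (via K)
G: 18  (via D)
H: 23  (via K)
C: 25  (via G)
J: 30  (via C)
E: 35  (via I)
A: 38  (via E)
B: 40  (via H)
F: 42  (via H)
Shortest route: D–K–H–F = 42.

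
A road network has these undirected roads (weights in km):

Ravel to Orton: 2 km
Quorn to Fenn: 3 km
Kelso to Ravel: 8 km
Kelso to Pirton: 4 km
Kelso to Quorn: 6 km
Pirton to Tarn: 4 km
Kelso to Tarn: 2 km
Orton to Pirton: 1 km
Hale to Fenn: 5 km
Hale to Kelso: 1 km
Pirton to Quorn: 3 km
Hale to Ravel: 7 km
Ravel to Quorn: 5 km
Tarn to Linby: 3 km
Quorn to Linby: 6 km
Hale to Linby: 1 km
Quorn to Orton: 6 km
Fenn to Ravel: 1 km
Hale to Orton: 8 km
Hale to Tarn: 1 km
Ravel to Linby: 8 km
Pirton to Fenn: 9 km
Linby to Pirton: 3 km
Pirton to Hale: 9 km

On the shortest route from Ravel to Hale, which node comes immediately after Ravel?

Enumerating some paths:
Ravel–Fenn–Hale: 1+5 = 6
Ravel–Orton–Pirton–Linby–Hale: 2+1+3+1 = 7
The minimum is 6 km via Ravel–Fenn–Hale.
So from Ravel the first move is to Fenn.

Fenn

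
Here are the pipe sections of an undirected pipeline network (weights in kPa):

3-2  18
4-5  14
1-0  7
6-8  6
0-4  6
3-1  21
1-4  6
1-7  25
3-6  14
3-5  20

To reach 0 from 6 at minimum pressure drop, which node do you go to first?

3

Compare a few routes:
6–3–5–4–0: 14+20+14+6 = 54
6–3–1–4–0: 14+21+6+6 = 47
6–3–1–0: 14+21+7 = 42
Cheapest is 6–3–1–0 at 42 kPa.
So from 6 the first move is to 3.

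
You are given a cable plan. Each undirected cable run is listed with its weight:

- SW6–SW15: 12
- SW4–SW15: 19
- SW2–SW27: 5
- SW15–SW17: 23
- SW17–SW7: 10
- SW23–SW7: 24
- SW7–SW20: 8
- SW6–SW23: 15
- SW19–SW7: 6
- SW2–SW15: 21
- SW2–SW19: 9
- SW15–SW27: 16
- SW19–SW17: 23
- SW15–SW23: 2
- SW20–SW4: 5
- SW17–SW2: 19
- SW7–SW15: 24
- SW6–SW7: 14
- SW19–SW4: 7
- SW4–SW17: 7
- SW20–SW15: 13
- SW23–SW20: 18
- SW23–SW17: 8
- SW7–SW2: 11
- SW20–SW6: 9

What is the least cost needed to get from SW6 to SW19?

Candidate routes:
SW6–SW20–SW7–SW19: 9+8+6 = 23
SW6–SW7–SW20–SW4–SW19: 14+8+5+7 = 34
SW6–SW7–SW19: 14+6 = 20
SW6–SW20–SW4–SW19: 9+5+7 = 21
The minimum is 20 via SW6–SW7–SW19.

20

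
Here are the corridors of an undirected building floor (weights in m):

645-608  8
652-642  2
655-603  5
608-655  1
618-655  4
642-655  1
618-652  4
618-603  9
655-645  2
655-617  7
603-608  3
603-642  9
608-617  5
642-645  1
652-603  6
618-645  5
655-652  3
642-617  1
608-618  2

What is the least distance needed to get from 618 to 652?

4 m

Running Dijkstra from 618:
618: 0
608: 2  (via 618)
655: 3  (via 608)
652: 4  (via 618)
Shortest route: 618 → 652 = 4 m.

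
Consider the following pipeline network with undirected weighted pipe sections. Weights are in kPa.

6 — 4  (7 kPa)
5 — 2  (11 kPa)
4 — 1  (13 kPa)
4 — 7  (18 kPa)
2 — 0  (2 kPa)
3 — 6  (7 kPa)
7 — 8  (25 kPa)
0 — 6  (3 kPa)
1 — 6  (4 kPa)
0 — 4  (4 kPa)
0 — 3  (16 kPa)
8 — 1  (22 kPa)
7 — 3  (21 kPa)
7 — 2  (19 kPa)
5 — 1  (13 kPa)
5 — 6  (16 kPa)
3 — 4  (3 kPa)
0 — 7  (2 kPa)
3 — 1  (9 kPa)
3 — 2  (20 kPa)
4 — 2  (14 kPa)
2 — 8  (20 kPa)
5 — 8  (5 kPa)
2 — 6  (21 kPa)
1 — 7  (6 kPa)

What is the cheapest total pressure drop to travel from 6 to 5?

16 kPa

Compare a few routes:
6 - 1 - 5: 4+13 = 17
6 - 5: 16 = 16
The minimum is 16 kPa via 6 - 5.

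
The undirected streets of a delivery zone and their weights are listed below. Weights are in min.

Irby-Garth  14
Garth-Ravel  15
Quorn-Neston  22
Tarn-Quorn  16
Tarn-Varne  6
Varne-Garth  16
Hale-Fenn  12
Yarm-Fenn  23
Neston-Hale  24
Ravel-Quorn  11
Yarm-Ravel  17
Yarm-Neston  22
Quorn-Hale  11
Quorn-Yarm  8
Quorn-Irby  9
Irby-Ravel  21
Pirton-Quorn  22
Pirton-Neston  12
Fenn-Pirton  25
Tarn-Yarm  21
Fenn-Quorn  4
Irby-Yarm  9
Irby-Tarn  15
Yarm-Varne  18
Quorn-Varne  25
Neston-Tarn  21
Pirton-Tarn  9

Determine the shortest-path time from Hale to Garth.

Enumerating some paths:
Hale → Quorn → Ravel → Garth: 11+11+15 = 37
Hale → Quorn → Irby → Garth: 11+9+14 = 34
Cheapest is Hale → Quorn → Irby → Garth at 34 min.

34 min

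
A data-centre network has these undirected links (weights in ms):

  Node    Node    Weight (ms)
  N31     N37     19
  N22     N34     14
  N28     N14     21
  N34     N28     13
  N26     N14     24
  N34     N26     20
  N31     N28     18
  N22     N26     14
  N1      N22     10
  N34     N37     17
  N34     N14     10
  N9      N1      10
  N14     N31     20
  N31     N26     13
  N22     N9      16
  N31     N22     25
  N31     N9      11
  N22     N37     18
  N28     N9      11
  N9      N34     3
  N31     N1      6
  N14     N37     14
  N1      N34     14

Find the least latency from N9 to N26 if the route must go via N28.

Shortest N9→N28: N9–N28 = 11
Best N28 to N26: N28–N31–N26 costing 31
Total via N28: 11 + 31 = 42 ms.

42 ms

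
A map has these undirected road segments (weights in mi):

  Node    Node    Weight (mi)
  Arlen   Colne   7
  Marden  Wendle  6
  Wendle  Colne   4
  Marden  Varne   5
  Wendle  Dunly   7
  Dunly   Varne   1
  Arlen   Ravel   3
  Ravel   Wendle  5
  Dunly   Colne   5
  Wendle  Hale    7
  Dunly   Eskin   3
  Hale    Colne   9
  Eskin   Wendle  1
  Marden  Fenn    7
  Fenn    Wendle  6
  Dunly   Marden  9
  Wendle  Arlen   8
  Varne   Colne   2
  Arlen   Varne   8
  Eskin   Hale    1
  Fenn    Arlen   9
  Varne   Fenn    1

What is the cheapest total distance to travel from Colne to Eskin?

5 mi

Enumerating some paths:
Colne–Dunly–Eskin: 5+3 = 8
Colne–Varne–Dunly–Eskin: 2+1+3 = 6
Colne–Wendle–Eskin: 4+1 = 5
Colne–Hale–Eskin: 9+1 = 10
Cheapest is Colne–Wendle–Eskin at 5 mi.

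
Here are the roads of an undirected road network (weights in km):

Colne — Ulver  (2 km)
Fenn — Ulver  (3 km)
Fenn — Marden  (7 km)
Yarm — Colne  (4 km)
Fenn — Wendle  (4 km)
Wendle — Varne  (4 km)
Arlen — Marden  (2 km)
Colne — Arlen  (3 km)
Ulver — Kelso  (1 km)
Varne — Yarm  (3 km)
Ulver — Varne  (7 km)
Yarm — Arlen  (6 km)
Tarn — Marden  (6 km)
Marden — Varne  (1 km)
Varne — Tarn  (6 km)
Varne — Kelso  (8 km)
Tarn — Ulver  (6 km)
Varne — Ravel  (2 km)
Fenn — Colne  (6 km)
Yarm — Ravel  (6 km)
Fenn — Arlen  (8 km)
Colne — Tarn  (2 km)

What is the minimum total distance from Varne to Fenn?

Settle nodes by increasing distance from Varne:
Varne: 0
Marden: 1  (via Varne)
Ravel: 2  (via Varne)
Arlen: 3  (via Marden)
Yarm: 3  (via Varne)
Wendle: 4  (via Varne)
Colne: 6  (via Arlen)
Tarn: 6  (via Varne)
Ulver: 7  (via Varne)
Kelso: 8  (via Varne)
Fenn: 8  (via Marden)
Shortest route: Varne → Marden → Fenn = 8 km.

8 km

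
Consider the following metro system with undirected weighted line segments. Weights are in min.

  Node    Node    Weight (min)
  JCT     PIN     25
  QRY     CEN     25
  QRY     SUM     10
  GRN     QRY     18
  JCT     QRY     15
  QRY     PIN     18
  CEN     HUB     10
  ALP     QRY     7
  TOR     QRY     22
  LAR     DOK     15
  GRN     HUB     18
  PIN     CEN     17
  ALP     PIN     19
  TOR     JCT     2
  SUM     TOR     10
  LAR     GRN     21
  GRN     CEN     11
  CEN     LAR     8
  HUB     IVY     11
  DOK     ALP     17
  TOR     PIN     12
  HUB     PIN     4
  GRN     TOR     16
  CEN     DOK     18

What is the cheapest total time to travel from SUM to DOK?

Compare a few routes:
SUM - TOR - PIN - HUB - CEN - DOK: 10+12+4+10+18 = 54
SUM - QRY - ALP - DOK: 10+7+17 = 34
SUM - QRY - CEN - DOK: 10+25+18 = 53
SUM - TOR - JCT - QRY - ALP - DOK: 10+2+15+7+17 = 51
The minimum is 34 min via SUM - QRY - ALP - DOK.

34 min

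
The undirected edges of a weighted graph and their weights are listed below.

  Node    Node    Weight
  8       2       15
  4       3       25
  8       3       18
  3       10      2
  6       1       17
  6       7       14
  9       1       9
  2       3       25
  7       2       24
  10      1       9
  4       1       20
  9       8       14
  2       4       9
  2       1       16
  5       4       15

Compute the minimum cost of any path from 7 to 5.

Settle nodes by increasing distance from 7:
7: 0
6: 14  (via 7)
2: 24  (via 7)
1: 31  (via 6)
4: 33  (via 2)
8: 39  (via 2)
9: 40  (via 1)
10: 40  (via 1)
3: 42  (via 10)
5: 48  (via 4)
Shortest route: 7–2–4–5 = 48.

48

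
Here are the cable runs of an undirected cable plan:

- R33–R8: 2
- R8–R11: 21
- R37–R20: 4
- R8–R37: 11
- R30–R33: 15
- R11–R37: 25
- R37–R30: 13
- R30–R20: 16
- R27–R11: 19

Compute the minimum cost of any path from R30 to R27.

Enumerating some paths:
R30 - R37 - R11 - R27: 13+25+19 = 57
R30 - R37 - R8 - R11 - R27: 13+11+21+19 = 64
R30 - R20 - R37 - R8 - R11 - R27: 16+4+11+21+19 = 71
R30 - R20 - R37 - R11 - R27: 16+4+25+19 = 64
Cheapest is R30 - R37 - R11 - R27 at 57.

57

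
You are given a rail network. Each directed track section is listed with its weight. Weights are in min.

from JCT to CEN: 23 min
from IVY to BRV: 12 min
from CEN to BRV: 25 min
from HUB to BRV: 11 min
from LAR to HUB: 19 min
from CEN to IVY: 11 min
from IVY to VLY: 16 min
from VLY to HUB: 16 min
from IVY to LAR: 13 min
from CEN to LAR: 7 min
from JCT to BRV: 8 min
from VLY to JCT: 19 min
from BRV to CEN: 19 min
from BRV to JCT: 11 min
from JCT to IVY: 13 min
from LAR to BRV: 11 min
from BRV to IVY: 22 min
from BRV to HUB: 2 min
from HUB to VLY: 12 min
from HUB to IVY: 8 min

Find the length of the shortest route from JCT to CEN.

Candidate routes:
JCT–BRV–CEN: 8+19 = 27
JCT–IVY–LAR–BRV–CEN: 13+13+11+19 = 56
JCT–CEN: 23 = 23
JCT–IVY–BRV–CEN: 13+12+19 = 44
The minimum is 23 min via JCT–CEN.

23 min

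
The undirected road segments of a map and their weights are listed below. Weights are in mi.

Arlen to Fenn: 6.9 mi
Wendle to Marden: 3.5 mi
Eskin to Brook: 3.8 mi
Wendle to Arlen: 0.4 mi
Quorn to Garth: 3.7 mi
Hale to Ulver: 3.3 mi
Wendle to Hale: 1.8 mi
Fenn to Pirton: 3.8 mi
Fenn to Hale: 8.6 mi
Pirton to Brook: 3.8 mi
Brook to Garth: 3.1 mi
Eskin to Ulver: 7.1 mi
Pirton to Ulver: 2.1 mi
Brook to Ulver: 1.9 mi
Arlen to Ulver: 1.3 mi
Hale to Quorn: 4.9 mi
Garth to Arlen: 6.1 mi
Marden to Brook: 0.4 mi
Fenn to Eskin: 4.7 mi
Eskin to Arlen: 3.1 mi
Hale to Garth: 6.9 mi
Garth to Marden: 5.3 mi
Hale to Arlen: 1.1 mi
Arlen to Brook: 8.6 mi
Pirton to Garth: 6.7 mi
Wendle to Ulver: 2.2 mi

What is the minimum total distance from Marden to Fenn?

Candidate routes:
Marden–Brook–Pirton–Fenn: 0.4+3.8+3.8 = 8
Marden–Brook–Eskin–Fenn: 0.4+3.8+4.7 = 8.9
Marden–Brook–Ulver–Pirton–Fenn: 0.4+1.9+2.1+3.8 = 8.2
Marden–Brook–Ulver–Arlen–Fenn: 0.4+1.9+1.3+6.9 = 10.5
Cheapest is Marden–Brook–Pirton–Fenn at 8 mi.

8 mi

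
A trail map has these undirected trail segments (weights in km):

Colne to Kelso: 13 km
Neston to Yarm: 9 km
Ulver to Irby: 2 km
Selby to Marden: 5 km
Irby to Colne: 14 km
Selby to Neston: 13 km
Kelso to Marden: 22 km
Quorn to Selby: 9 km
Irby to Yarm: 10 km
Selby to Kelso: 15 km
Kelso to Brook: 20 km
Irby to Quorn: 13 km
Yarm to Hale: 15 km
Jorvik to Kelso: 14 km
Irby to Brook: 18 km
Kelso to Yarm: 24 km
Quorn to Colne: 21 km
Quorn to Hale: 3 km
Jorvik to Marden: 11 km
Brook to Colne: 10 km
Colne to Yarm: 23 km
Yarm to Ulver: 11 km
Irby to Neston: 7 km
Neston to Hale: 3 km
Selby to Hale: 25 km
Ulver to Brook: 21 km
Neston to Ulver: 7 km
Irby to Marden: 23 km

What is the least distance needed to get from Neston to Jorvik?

Settle nodes by increasing distance from Neston:
Neston: 0
Hale: 3  (via Neston)
Quorn: 6  (via Hale)
Irby: 7  (via Neston)
Ulver: 7  (via Neston)
Yarm: 9  (via Neston)
Selby: 13  (via Neston)
Marden: 18  (via Selby)
Colne: 21  (via Irby)
Brook: 25  (via Irby)
Kelso: 28  (via Selby)
Jorvik: 29  (via Marden)
Shortest route: Neston–Selby–Marden–Jorvik = 29 km.

29 km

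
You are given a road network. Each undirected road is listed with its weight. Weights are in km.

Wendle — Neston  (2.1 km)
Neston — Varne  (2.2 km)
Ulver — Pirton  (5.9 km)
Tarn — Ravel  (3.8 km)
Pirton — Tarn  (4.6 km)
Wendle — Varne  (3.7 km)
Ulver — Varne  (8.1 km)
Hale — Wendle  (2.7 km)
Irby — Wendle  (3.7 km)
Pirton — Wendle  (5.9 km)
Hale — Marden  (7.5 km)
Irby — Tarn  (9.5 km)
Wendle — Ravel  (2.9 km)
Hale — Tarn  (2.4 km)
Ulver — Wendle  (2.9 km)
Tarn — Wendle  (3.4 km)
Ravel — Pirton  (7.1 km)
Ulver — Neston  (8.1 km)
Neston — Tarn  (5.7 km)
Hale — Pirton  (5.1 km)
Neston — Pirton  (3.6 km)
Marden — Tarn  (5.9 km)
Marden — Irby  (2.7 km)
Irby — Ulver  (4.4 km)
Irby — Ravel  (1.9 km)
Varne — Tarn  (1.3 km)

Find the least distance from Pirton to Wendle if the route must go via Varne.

9.5 km

Shortest Pirton→Varne: Pirton → Neston → Varne = 5.8
Best Varne to Wendle: Varne → Wendle costing 3.7
Total via Varne: 5.8 + 3.7 = 9.5 km.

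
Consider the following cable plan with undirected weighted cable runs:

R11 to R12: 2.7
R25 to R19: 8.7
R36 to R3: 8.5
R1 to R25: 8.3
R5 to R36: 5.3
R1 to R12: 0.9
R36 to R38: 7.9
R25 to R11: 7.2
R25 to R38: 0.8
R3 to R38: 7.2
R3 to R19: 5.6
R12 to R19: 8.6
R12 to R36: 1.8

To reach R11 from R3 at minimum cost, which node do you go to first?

R36

Candidate routes:
R3 - R36 - R12 - R11: 8.5+1.8+2.7 = 13
R3 - R19 - R12 - R11: 5.6+8.6+2.7 = 16.9
R3 - R38 - R25 - R11: 7.2+0.8+7.2 = 15.2
The minimum is 13 via R3 - R36 - R12 - R11.
So from R3 the first move is to R36.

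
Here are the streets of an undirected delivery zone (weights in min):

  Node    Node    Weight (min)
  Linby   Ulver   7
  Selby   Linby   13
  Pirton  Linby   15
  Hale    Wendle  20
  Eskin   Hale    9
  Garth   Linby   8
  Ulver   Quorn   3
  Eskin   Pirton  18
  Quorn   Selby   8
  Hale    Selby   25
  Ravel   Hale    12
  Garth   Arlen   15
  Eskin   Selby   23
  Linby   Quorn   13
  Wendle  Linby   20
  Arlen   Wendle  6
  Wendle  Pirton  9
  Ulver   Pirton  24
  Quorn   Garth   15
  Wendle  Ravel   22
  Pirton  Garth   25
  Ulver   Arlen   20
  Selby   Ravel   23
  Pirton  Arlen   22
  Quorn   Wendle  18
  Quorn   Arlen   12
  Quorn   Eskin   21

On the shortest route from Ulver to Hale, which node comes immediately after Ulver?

Quorn

Compare a few routes:
Ulver–Quorn–Arlen–Wendle–Hale: 3+12+6+20 = 41
Ulver–Quorn–Wendle–Hale: 3+18+20 = 41
Ulver–Quorn–Selby–Hale: 3+8+25 = 36
Ulver–Quorn–Eskin–Hale: 3+21+9 = 33
The minimum is 33 min via Ulver–Quorn–Eskin–Hale.
So from Ulver the first move is to Quorn.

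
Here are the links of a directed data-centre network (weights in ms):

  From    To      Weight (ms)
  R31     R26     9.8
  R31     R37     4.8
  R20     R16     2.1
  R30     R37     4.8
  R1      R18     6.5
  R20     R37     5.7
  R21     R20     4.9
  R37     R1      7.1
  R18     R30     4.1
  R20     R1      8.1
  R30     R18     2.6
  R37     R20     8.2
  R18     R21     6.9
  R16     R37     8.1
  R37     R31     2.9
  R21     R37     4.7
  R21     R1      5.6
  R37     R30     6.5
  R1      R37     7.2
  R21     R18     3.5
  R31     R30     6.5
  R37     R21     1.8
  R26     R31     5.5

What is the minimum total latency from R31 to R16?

13.6 ms

Running Dijkstra from R31:
R31: 0
R37: 4.8  (via R31)
R30: 6.5  (via R31)
R21: 6.6  (via R37)
R18: 9.1  (via R30)
R26: 9.8  (via R31)
R20: 11.5  (via R21)
R1: 11.9  (via R37)
R16: 13.6  (via R20)
Shortest route: R31–R37–R21–R20–R16 = 13.6 ms.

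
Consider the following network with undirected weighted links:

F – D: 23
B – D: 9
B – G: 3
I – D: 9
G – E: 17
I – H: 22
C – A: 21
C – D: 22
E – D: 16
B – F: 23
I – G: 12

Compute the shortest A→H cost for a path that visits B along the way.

89

Best A to B: A–C–D–B costing 52
Best B to H: B–G–I–H costing 37
Total via B: 52 + 37 = 89.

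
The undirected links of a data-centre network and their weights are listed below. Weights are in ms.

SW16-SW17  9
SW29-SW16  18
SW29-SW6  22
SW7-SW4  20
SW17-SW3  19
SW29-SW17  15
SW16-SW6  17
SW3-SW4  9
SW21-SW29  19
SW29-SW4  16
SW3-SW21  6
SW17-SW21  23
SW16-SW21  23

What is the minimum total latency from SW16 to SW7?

54 ms

Running Dijkstra from SW16:
SW16: 0
SW17: 9  (via SW16)
SW6: 17  (via SW16)
SW29: 18  (via SW16)
SW21: 23  (via SW16)
SW3: 28  (via SW17)
SW4: 34  (via SW29)
SW7: 54  (via SW4)
Shortest route: SW16–SW29–SW4–SW7 = 54 ms.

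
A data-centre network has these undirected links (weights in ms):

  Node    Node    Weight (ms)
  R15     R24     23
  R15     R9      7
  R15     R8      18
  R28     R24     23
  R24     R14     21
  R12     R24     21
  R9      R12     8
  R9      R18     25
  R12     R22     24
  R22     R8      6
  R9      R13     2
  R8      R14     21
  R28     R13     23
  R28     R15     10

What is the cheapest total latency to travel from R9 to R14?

46 ms

Enumerating some paths:
R9–R15–R8–R14: 7+18+21 = 46
R9–R12–R24–R14: 8+21+21 = 50
R9–R15–R24–R14: 7+23+21 = 51
Cheapest is R9–R15–R8–R14 at 46 ms.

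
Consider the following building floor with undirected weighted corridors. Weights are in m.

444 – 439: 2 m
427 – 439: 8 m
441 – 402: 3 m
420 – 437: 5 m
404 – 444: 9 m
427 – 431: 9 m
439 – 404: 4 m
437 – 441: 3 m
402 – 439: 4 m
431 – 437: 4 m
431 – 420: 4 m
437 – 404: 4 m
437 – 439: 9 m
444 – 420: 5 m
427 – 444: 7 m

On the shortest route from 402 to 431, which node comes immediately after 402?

441

Compare a few routes:
402–441–437–431: 3+3+4 = 10
402–439–444–420–431: 4+2+5+4 = 15
402–441–437–420–431: 3+3+5+4 = 15
Cheapest is 402–441–437–431 at 10 m.
So from 402 the first move is to 441.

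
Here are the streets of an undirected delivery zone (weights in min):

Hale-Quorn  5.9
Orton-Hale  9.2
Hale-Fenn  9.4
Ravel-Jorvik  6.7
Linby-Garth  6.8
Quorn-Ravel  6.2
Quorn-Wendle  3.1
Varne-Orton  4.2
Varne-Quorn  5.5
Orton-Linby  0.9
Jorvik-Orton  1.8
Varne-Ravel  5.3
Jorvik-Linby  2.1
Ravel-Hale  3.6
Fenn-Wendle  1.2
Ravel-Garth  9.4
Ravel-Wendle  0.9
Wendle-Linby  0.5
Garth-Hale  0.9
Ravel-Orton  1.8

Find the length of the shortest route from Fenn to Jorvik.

Settle nodes by increasing distance from Fenn:
Fenn: 0
Wendle: 1.2  (via Fenn)
Linby: 1.7  (via Wendle)
Ravel: 2.1  (via Wendle)
Orton: 2.6  (via Linby)
Jorvik: 3.8  (via Linby)
Shortest route: Fenn–Wendle–Linby–Jorvik = 3.8 min.

3.8 min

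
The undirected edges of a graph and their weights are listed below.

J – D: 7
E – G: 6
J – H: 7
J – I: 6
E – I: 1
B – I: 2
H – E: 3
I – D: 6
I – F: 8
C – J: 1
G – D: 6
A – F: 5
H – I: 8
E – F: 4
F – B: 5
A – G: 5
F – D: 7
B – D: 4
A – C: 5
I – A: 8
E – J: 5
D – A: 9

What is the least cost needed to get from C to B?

9

Running Dijkstra from C:
C: 0
J: 1  (via C)
A: 5  (via C)
E: 6  (via J)
I: 7  (via J)
D: 8  (via J)
H: 8  (via J)
B: 9  (via I)
Shortest route: C → J → I → B = 9.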